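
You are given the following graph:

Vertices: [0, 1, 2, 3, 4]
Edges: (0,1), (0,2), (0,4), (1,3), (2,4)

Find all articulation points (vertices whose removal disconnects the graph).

An articulation point is a vertex whose removal disconnects the graph.
Articulation points: [0, 1]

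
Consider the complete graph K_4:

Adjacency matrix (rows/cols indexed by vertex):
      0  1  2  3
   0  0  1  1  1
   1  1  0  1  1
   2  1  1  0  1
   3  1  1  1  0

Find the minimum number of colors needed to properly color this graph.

In K_4, every vertex is adjacent to every other vertex.
Each vertex needs a unique color.
Chromatic number = 4.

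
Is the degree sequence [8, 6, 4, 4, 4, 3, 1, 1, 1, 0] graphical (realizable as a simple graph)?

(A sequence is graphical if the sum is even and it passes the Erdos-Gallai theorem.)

Sum of degrees = 32. Sum is even but fails Erdos-Gallai. The sequence is NOT graphical.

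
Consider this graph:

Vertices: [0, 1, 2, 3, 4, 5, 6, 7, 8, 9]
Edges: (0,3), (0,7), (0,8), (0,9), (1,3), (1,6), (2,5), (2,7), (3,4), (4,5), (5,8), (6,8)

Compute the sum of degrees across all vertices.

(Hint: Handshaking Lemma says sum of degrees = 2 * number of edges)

Count edges: 12 edges.
By Handshaking Lemma: sum of degrees = 2 * 12 = 24.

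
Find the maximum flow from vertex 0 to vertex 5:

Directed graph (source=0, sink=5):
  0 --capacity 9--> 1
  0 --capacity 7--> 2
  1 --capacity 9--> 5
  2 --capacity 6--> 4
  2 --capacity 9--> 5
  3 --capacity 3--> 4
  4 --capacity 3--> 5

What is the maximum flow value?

Computing max flow:
  Flow on (0->1): 9/9
  Flow on (0->2): 7/7
  Flow on (1->5): 9/9
  Flow on (2->5): 7/9
Maximum flow = 16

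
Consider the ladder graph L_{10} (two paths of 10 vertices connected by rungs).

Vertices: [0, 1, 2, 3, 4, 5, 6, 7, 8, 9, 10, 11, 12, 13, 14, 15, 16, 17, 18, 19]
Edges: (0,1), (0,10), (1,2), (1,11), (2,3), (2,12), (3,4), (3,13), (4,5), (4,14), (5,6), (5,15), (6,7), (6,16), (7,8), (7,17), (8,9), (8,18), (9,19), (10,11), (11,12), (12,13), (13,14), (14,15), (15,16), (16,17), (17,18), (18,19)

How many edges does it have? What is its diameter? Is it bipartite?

Ladder graph L_{10}: 10 rungs + 2 * (10-1) path edges = 10 + 18 = 28 edges.
Diameter = 10.
Ladder graphs are bipartite (alternating coloring along each path).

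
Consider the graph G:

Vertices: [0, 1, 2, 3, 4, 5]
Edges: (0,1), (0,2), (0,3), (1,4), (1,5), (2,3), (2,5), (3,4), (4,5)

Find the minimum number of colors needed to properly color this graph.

The graph has a maximum clique of size 3 (lower bound on chromatic number).
A valid 3-coloring: {0: 0, 1: 1, 2: 1, 3: 2, 4: 0, 5: 2}.
Chromatic number = 3.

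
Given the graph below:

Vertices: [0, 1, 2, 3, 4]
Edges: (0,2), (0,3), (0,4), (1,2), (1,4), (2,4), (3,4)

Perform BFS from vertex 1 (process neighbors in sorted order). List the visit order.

BFS from vertex 1 (neighbors processed in ascending order):
Visit order: 1, 2, 4, 0, 3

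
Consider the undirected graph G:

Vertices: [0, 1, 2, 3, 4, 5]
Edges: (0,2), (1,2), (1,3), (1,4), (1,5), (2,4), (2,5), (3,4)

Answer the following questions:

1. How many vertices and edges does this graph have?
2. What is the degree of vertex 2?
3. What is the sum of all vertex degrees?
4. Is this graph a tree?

Count: 6 vertices, 8 edges.
Vertex 2 has neighbors [0, 1, 4, 5], degree = 4.
Handshaking lemma: 2 * 8 = 16.
A tree on 6 vertices has 5 edges. This graph has 8 edges (3 extra). Not a tree.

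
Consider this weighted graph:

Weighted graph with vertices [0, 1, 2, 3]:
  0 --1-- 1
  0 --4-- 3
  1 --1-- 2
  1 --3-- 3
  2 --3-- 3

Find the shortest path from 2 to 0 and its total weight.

Using Dijkstra's algorithm from vertex 2:
Shortest path: 2 -> 1 -> 0
Total weight: 1 + 1 = 2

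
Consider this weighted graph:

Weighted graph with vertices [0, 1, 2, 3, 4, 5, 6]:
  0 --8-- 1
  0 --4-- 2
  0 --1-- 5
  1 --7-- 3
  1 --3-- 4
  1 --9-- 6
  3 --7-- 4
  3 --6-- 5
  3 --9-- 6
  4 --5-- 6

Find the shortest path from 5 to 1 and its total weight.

Using Dijkstra's algorithm from vertex 5:
Shortest path: 5 -> 0 -> 1
Total weight: 1 + 8 = 9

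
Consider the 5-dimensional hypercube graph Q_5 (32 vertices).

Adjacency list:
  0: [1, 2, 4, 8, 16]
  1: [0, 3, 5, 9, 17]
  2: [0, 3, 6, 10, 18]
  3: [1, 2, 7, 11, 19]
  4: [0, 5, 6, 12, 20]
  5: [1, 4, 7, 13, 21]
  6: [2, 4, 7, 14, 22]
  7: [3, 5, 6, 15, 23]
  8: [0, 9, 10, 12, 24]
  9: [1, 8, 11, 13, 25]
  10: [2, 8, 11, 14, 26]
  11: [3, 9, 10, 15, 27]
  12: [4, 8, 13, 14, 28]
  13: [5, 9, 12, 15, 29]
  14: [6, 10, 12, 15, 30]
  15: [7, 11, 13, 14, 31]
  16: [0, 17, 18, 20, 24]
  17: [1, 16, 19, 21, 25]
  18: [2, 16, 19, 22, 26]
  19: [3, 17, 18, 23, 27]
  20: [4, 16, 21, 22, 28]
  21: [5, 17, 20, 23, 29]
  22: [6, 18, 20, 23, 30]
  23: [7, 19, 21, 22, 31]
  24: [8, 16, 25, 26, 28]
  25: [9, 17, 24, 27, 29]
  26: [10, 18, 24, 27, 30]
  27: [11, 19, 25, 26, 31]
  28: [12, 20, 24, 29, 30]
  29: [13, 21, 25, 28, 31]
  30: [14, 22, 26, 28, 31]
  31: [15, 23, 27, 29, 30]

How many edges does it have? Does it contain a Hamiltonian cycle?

Q_5 has 32 * 5 / 2 = 80 edges.
Q_5 (d >= 2) always has a Hamiltonian cycle: a 5-bit cyclic Gray code visits every vertex exactly once and returns to the start.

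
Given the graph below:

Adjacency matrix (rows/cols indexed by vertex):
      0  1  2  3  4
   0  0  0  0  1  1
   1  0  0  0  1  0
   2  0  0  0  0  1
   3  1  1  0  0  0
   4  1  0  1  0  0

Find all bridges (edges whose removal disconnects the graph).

A bridge is an edge whose removal increases the number of connected components.
Bridges found: (0,3), (0,4), (1,3), (2,4)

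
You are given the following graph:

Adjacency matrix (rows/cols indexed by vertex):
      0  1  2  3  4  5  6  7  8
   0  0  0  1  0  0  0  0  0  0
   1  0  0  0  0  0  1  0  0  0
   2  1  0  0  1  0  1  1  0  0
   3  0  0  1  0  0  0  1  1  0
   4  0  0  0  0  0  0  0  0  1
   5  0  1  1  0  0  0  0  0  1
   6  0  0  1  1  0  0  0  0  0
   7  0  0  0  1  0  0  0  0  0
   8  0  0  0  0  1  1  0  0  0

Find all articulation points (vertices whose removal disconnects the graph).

An articulation point is a vertex whose removal disconnects the graph.
Articulation points: [2, 3, 5, 8]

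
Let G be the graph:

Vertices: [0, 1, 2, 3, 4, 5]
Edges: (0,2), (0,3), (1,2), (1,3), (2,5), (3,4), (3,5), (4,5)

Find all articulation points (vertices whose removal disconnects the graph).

No articulation points. The graph is biconnected.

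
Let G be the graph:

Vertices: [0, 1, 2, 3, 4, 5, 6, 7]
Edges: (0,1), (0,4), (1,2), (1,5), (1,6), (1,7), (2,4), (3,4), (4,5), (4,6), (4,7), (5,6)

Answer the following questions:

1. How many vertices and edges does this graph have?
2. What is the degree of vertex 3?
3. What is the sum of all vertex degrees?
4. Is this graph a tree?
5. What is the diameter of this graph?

Count: 8 vertices, 12 edges.
Vertex 3 has neighbors [4], degree = 1.
Handshaking lemma: 2 * 12 = 24.
A tree on 8 vertices has 7 edges. This graph has 12 edges (5 extra). Not a tree.
Diameter (longest shortest path) = 3.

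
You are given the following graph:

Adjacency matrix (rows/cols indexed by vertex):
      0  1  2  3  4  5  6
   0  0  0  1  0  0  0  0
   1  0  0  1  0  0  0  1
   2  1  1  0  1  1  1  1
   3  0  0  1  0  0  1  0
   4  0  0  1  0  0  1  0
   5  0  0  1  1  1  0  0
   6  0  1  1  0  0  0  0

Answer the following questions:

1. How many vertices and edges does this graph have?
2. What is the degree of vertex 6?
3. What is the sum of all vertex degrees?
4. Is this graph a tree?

Count: 7 vertices, 9 edges.
Vertex 6 has neighbors [1, 2], degree = 2.
Handshaking lemma: 2 * 9 = 18.
A tree on 7 vertices has 6 edges. This graph has 9 edges (3 extra). Not a tree.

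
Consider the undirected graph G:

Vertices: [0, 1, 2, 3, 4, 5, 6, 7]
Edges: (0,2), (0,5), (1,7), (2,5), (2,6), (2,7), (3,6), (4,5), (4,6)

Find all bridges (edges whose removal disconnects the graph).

A bridge is an edge whose removal increases the number of connected components.
Bridges found: (1,7), (2,7), (3,6)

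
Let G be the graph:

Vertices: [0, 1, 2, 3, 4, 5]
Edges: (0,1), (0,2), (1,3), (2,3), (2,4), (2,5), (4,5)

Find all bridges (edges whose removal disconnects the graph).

No bridges found. The graph is 2-edge-connected (no single edge removal disconnects it).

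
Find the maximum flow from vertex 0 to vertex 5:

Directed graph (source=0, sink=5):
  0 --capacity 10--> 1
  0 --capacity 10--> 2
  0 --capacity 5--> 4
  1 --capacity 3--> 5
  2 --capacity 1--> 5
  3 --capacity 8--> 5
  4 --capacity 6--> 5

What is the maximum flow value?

Computing max flow:
  Flow on (0->1): 3/10
  Flow on (0->2): 1/10
  Flow on (0->4): 5/5
  Flow on (1->5): 3/3
  Flow on (2->5): 1/1
  Flow on (4->5): 5/6
Maximum flow = 9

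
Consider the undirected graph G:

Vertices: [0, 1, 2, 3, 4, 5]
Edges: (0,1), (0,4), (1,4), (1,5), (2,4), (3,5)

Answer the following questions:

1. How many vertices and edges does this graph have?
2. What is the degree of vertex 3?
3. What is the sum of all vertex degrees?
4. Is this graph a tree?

Count: 6 vertices, 6 edges.
Vertex 3 has neighbors [5], degree = 1.
Handshaking lemma: 2 * 6 = 12.
A tree on 6 vertices has 5 edges. This graph has 6 edges (1 extra). Not a tree.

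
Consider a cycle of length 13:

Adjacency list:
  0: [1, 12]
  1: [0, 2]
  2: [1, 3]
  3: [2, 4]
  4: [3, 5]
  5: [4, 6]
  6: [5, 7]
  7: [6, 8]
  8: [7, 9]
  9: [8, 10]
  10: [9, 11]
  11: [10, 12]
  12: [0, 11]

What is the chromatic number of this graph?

This is an odd cycle (C_13). Odd cycles are not bipartite (any 2-coloring forces two adjacent vertices to match), and 3 colors suffice.
Chromatic number = 3.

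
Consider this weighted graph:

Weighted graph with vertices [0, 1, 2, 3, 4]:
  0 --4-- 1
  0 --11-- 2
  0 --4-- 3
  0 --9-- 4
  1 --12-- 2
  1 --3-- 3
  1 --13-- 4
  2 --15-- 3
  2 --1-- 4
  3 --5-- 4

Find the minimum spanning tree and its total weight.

Applying Kruskal's algorithm (sort edges by weight, add if no cycle):
  Add (2,4) w=1
  Add (1,3) w=3
  Add (0,3) w=4
  Skip (0,1) w=4 (creates cycle)
  Add (3,4) w=5
  Skip (0,4) w=9 (creates cycle)
  Skip (0,2) w=11 (creates cycle)
  Skip (1,2) w=12 (creates cycle)
  Skip (1,4) w=13 (creates cycle)
  Skip (2,3) w=15 (creates cycle)
MST weight = 13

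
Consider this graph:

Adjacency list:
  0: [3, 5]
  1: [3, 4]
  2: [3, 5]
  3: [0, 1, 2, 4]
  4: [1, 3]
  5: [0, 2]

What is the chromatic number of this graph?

The graph has a maximum clique of size 3 (lower bound on chromatic number).
A valid 3-coloring: {0: 1, 1: 1, 2: 1, 3: 0, 4: 2, 5: 0}.
Chromatic number = 3.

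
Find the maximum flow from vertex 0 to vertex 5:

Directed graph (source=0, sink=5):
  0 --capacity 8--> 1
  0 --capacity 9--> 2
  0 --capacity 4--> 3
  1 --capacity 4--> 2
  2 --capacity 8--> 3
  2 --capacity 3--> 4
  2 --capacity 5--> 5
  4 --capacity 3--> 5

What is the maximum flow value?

Computing max flow:
  Flow on (0->1): 4/8
  Flow on (0->2): 4/9
  Flow on (1->2): 4/4
  Flow on (2->4): 3/3
  Flow on (2->5): 5/5
  Flow on (4->5): 3/3
Maximum flow = 8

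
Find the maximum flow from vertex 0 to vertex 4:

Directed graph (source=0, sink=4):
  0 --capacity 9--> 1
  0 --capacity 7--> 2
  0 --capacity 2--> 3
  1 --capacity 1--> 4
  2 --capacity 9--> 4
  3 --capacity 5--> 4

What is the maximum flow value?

Computing max flow:
  Flow on (0->1): 1/9
  Flow on (0->2): 7/7
  Flow on (0->3): 2/2
  Flow on (1->4): 1/1
  Flow on (2->4): 7/9
  Flow on (3->4): 2/5
Maximum flow = 10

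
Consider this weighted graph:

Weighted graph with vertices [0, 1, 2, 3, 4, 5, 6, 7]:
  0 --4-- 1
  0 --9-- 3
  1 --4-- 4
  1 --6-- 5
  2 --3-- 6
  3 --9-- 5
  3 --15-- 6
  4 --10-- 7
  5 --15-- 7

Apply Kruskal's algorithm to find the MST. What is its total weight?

Applying Kruskal's algorithm (sort edges by weight, add if no cycle):
  Add (2,6) w=3
  Add (0,1) w=4
  Add (1,4) w=4
  Add (1,5) w=6
  Add (0,3) w=9
  Skip (3,5) w=9 (creates cycle)
  Add (4,7) w=10
  Add (3,6) w=15
  Skip (5,7) w=15 (creates cycle)
MST weight = 51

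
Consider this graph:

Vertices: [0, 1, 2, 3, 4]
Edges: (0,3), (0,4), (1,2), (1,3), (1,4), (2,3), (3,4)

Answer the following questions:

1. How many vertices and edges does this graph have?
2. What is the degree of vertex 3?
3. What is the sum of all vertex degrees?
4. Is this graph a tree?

Count: 5 vertices, 7 edges.
Vertex 3 has neighbors [0, 1, 2, 4], degree = 4.
Handshaking lemma: 2 * 7 = 14.
A tree on 5 vertices has 4 edges. This graph has 7 edges (3 extra). Not a tree.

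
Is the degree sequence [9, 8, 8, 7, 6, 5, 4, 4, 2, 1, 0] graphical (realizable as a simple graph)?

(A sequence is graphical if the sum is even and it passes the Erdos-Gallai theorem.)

Sum of degrees = 54. Sum is even but fails Erdos-Gallai. The sequence is NOT graphical.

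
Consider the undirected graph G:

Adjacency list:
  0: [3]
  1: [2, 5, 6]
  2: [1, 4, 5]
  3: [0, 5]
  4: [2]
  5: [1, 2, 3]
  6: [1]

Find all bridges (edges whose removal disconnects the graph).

A bridge is an edge whose removal increases the number of connected components.
Bridges found: (0,3), (1,6), (2,4), (3,5)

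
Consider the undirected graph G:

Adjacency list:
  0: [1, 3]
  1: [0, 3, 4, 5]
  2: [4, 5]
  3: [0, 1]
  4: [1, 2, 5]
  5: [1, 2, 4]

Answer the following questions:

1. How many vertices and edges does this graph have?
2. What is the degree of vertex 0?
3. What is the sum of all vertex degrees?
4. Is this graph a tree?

Count: 6 vertices, 8 edges.
Vertex 0 has neighbors [1, 3], degree = 2.
Handshaking lemma: 2 * 8 = 16.
A tree on 6 vertices has 5 edges. This graph has 8 edges (3 extra). Not a tree.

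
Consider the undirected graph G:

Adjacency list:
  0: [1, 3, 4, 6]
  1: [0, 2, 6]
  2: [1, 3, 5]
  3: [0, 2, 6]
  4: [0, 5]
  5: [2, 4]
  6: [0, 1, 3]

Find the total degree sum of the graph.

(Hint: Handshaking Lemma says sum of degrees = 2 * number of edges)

Count edges: 10 edges.
By Handshaking Lemma: sum of degrees = 2 * 10 = 20.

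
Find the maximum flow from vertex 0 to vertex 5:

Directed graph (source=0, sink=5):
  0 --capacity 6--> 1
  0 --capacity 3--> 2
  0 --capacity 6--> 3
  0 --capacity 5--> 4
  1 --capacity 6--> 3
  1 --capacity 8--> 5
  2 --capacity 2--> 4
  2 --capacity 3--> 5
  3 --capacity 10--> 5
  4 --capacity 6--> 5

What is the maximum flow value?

Computing max flow:
  Flow on (0->1): 6/6
  Flow on (0->2): 3/3
  Flow on (0->3): 6/6
  Flow on (0->4): 5/5
  Flow on (1->5): 6/8
  Flow on (2->5): 3/3
  Flow on (3->5): 6/10
  Flow on (4->5): 5/6
Maximum flow = 20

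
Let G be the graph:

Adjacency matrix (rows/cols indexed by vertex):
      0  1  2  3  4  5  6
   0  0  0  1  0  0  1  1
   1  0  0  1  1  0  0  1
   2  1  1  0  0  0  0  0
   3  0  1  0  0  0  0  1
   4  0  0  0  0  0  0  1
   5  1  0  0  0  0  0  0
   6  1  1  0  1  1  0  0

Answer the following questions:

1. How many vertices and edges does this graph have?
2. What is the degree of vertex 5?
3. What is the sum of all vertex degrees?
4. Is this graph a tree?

Count: 7 vertices, 8 edges.
Vertex 5 has neighbors [0], degree = 1.
Handshaking lemma: 2 * 8 = 16.
A tree on 7 vertices has 6 edges. This graph has 8 edges (2 extra). Not a tree.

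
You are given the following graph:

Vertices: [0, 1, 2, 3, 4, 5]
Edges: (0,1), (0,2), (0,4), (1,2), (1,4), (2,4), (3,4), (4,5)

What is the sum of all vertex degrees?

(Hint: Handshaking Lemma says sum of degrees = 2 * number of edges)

Count edges: 8 edges.
By Handshaking Lemma: sum of degrees = 2 * 8 = 16.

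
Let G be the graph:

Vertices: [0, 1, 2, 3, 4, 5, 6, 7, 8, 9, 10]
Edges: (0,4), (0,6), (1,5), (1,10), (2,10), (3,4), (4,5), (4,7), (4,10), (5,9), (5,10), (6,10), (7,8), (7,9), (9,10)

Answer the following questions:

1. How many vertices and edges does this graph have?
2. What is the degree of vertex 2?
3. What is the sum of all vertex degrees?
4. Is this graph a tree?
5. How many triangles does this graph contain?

Count: 11 vertices, 15 edges.
Vertex 2 has neighbors [10], degree = 1.
Handshaking lemma: 2 * 15 = 30.
A tree on 11 vertices has 10 edges. This graph has 15 edges (5 extra). Not a tree.
Number of triangles = 3.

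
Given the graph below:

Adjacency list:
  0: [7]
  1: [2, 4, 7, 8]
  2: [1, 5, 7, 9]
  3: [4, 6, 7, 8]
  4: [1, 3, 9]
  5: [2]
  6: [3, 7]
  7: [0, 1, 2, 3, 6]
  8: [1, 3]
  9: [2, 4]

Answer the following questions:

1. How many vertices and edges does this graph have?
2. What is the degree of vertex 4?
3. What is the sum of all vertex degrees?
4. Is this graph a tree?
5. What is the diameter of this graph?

Count: 10 vertices, 14 edges.
Vertex 4 has neighbors [1, 3, 9], degree = 3.
Handshaking lemma: 2 * 14 = 28.
A tree on 10 vertices has 9 edges. This graph has 14 edges (5 extra). Not a tree.
Diameter (longest shortest path) = 3.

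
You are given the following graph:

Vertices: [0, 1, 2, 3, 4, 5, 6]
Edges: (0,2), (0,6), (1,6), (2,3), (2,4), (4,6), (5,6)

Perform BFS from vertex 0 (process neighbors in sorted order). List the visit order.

BFS from vertex 0 (neighbors processed in ascending order):
Visit order: 0, 2, 6, 3, 4, 1, 5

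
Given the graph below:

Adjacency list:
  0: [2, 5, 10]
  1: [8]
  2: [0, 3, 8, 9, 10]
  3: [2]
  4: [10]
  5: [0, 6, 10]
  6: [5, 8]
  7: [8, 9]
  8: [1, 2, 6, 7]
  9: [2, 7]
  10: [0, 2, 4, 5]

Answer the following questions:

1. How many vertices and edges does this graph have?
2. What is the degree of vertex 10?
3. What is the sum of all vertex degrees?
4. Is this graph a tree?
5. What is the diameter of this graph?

Count: 11 vertices, 14 edges.
Vertex 10 has neighbors [0, 2, 4, 5], degree = 4.
Handshaking lemma: 2 * 14 = 28.
A tree on 11 vertices has 10 edges. This graph has 14 edges (4 extra). Not a tree.
Diameter (longest shortest path) = 4.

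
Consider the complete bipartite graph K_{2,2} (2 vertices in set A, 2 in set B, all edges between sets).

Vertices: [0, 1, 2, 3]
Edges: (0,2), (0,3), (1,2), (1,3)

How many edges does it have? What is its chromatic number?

K_{2,2} has 2 * 2 = 4 edges.
Bipartite graphs have chromatic number 2 (color each partition differently).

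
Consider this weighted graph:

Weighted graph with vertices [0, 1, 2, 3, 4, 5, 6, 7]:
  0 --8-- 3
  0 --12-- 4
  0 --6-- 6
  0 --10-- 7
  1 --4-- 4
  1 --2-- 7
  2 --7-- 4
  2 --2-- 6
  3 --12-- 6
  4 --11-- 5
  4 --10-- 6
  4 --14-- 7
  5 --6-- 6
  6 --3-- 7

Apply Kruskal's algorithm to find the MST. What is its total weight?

Applying Kruskal's algorithm (sort edges by weight, add if no cycle):
  Add (1,7) w=2
  Add (2,6) w=2
  Add (6,7) w=3
  Add (1,4) w=4
  Add (0,6) w=6
  Add (5,6) w=6
  Skip (2,4) w=7 (creates cycle)
  Add (0,3) w=8
  Skip (0,7) w=10 (creates cycle)
  Skip (4,6) w=10 (creates cycle)
  Skip (4,5) w=11 (creates cycle)
  Skip (0,4) w=12 (creates cycle)
  Skip (3,6) w=12 (creates cycle)
  Skip (4,7) w=14 (creates cycle)
MST weight = 31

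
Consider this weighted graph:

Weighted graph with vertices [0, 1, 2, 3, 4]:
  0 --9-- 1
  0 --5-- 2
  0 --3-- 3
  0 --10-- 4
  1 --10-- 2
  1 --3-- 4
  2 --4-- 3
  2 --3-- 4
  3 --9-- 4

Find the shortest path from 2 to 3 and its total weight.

Using Dijkstra's algorithm from vertex 2:
Shortest path: 2 -> 3
Total weight: 4 = 4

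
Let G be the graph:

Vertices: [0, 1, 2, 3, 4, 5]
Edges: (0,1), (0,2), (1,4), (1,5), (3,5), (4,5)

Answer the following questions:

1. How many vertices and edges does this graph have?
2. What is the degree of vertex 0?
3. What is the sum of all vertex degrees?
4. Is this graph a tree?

Count: 6 vertices, 6 edges.
Vertex 0 has neighbors [1, 2], degree = 2.
Handshaking lemma: 2 * 6 = 12.
A tree on 6 vertices has 5 edges. This graph has 6 edges (1 extra). Not a tree.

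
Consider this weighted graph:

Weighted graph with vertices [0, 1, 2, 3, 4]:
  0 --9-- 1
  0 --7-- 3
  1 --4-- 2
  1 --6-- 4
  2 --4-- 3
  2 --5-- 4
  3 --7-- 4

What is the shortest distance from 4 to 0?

Using Dijkstra's algorithm from vertex 4:
Shortest path: 4 -> 3 -> 0
Total weight: 7 + 7 = 14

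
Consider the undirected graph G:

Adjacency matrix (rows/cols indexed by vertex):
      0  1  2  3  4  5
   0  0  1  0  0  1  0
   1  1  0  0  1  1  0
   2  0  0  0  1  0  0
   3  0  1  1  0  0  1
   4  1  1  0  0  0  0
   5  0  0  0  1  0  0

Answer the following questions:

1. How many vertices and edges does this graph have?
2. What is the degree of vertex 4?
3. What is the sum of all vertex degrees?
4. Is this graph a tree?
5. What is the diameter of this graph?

Count: 6 vertices, 6 edges.
Vertex 4 has neighbors [0, 1], degree = 2.
Handshaking lemma: 2 * 6 = 12.
A tree on 6 vertices has 5 edges. This graph has 6 edges (1 extra). Not a tree.
Diameter (longest shortest path) = 3.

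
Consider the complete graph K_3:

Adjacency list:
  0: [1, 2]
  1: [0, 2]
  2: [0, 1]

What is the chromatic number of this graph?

In K_3, every vertex is adjacent to every other vertex.
Each vertex needs a unique color.
Chromatic number = 3.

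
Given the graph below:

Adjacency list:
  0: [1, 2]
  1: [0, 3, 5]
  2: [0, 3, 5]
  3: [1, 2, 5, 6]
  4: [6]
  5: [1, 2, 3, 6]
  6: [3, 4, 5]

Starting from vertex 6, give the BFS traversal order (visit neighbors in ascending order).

BFS from vertex 6 (neighbors processed in ascending order):
Visit order: 6, 3, 4, 5, 1, 2, 0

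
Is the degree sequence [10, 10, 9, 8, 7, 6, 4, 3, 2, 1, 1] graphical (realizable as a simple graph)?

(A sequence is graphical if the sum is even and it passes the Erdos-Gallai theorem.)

Sum of degrees = 61. Sum is odd, so the sequence is NOT graphical.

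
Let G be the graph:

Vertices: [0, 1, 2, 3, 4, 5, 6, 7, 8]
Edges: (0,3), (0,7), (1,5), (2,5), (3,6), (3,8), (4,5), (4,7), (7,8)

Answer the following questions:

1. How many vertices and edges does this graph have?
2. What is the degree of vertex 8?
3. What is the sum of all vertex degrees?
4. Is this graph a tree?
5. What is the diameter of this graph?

Count: 9 vertices, 9 edges.
Vertex 8 has neighbors [3, 7], degree = 2.
Handshaking lemma: 2 * 9 = 18.
A tree on 9 vertices has 8 edges. This graph has 9 edges (1 extra). Not a tree.
Diameter (longest shortest path) = 6.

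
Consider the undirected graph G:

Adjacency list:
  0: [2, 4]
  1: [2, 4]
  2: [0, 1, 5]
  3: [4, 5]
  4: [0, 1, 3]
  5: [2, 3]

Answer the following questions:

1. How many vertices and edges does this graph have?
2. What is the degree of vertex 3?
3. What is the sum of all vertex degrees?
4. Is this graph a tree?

Count: 6 vertices, 7 edges.
Vertex 3 has neighbors [4, 5], degree = 2.
Handshaking lemma: 2 * 7 = 14.
A tree on 6 vertices has 5 edges. This graph has 7 edges (2 extra). Not a tree.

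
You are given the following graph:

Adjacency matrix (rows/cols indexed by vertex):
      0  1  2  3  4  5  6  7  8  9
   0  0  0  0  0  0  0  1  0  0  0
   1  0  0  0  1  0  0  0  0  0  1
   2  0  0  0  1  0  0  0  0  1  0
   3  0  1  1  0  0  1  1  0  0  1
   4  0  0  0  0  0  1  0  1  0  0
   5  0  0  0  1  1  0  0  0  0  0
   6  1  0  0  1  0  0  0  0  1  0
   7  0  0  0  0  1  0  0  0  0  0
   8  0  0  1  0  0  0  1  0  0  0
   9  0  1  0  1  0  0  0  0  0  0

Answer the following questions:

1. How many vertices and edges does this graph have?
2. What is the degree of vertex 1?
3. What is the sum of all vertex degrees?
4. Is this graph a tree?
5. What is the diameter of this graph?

Count: 10 vertices, 11 edges.
Vertex 1 has neighbors [3, 9], degree = 2.
Handshaking lemma: 2 * 11 = 22.
A tree on 10 vertices has 9 edges. This graph has 11 edges (2 extra). Not a tree.
Diameter (longest shortest path) = 5.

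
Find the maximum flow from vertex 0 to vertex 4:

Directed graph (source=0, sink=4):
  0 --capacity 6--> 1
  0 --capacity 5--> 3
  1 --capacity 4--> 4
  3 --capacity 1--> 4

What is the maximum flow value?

Computing max flow:
  Flow on (0->1): 4/6
  Flow on (0->3): 1/5
  Flow on (1->4): 4/4
  Flow on (3->4): 1/1
Maximum flow = 5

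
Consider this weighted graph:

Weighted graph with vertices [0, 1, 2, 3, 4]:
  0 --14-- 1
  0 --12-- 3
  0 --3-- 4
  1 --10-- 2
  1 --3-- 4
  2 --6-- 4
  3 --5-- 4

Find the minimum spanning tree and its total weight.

Applying Kruskal's algorithm (sort edges by weight, add if no cycle):
  Add (0,4) w=3
  Add (1,4) w=3
  Add (3,4) w=5
  Add (2,4) w=6
  Skip (1,2) w=10 (creates cycle)
  Skip (0,3) w=12 (creates cycle)
  Skip (0,1) w=14 (creates cycle)
MST weight = 17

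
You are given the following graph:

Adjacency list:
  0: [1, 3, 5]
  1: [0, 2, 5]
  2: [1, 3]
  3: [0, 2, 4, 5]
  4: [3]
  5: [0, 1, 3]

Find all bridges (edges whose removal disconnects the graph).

A bridge is an edge whose removal increases the number of connected components.
Bridges found: (3,4)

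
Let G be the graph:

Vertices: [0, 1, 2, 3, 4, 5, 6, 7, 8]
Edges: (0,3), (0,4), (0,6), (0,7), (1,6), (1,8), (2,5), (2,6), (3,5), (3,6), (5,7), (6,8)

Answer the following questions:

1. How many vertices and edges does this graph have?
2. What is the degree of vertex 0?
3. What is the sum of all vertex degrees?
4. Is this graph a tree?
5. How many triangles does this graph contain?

Count: 9 vertices, 12 edges.
Vertex 0 has neighbors [3, 4, 6, 7], degree = 4.
Handshaking lemma: 2 * 12 = 24.
A tree on 9 vertices has 8 edges. This graph has 12 edges (4 extra). Not a tree.
Number of triangles = 2.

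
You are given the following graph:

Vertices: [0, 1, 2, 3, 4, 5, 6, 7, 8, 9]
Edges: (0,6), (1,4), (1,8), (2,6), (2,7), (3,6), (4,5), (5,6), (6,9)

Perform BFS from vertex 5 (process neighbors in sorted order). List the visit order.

BFS from vertex 5 (neighbors processed in ascending order):
Visit order: 5, 4, 6, 1, 0, 2, 3, 9, 8, 7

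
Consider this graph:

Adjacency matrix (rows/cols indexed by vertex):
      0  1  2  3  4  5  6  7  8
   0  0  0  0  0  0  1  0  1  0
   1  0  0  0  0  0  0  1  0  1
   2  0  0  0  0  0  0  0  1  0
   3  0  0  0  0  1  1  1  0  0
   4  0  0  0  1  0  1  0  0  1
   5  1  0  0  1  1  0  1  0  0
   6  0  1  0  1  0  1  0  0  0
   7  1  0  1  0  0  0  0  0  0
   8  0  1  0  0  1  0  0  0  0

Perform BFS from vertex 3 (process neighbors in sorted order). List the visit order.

BFS from vertex 3 (neighbors processed in ascending order):
Visit order: 3, 4, 5, 6, 8, 0, 1, 7, 2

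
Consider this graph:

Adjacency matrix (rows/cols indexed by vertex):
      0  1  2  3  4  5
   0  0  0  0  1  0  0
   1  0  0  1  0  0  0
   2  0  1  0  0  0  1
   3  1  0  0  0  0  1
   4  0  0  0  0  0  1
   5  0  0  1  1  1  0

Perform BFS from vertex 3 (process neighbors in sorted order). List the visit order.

BFS from vertex 3 (neighbors processed in ascending order):
Visit order: 3, 0, 5, 2, 4, 1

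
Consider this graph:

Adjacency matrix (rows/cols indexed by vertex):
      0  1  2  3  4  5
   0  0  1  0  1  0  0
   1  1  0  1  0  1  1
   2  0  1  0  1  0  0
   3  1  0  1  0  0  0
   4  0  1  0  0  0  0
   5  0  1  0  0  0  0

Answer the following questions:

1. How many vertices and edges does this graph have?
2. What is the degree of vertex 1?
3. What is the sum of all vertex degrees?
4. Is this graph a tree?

Count: 6 vertices, 6 edges.
Vertex 1 has neighbors [0, 2, 4, 5], degree = 4.
Handshaking lemma: 2 * 6 = 12.
A tree on 6 vertices has 5 edges. This graph has 6 edges (1 extra). Not a tree.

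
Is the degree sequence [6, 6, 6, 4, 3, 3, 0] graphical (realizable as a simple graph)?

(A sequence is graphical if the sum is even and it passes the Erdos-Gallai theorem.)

Sum of degrees = 28. Sum is even but fails Erdos-Gallai. The sequence is NOT graphical.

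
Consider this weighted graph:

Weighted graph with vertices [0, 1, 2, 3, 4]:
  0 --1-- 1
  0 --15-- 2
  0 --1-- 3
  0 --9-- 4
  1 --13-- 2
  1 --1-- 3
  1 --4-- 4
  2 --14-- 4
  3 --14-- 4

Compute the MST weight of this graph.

Applying Kruskal's algorithm (sort edges by weight, add if no cycle):
  Add (0,1) w=1
  Add (0,3) w=1
  Skip (1,3) w=1 (creates cycle)
  Add (1,4) w=4
  Skip (0,4) w=9 (creates cycle)
  Add (1,2) w=13
  Skip (2,4) w=14 (creates cycle)
  Skip (3,4) w=14 (creates cycle)
  Skip (0,2) w=15 (creates cycle)
MST weight = 19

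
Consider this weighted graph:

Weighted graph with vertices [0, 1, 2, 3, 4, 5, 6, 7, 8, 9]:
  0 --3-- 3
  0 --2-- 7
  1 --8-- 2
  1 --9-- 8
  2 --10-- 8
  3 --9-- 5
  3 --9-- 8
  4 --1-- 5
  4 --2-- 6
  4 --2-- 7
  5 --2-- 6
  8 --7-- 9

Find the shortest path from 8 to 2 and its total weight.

Using Dijkstra's algorithm from vertex 8:
Shortest path: 8 -> 2
Total weight: 10 = 10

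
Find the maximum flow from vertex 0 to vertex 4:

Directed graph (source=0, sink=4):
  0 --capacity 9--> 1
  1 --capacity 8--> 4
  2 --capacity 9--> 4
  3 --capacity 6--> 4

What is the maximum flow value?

Computing max flow:
  Flow on (0->1): 8/9
  Flow on (1->4): 8/8
Maximum flow = 8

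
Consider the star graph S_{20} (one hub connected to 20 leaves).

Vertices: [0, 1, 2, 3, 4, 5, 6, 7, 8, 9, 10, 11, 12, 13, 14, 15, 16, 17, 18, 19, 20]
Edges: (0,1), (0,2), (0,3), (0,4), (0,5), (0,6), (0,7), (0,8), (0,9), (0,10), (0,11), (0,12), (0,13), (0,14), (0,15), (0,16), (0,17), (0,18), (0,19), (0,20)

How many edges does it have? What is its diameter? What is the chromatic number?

Star graph S_{20}: the hub connects to all 20 leaves.
Edges = 20.
Diameter = 2 (any leaf to hub is 1, leaf to leaf through hub is 2).
Star graphs are bipartite (hub vs leaves), so chromatic number = 2.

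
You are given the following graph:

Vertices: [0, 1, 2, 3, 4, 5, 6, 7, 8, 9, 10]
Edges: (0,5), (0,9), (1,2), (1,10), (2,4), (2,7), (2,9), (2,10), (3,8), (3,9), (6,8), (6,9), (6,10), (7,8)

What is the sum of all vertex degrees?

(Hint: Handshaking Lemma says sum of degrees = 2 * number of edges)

Count edges: 14 edges.
By Handshaking Lemma: sum of degrees = 2 * 14 = 28.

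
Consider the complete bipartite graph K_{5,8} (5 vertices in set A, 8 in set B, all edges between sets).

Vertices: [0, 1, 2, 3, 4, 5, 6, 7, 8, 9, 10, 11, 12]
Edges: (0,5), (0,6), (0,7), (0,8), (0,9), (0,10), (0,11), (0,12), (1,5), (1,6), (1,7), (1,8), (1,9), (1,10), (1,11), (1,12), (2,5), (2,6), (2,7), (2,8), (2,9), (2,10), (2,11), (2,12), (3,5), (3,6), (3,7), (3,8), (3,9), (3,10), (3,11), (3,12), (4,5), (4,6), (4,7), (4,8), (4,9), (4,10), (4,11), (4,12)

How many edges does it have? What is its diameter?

K_{5,8} has 5 * 8 = 40 edges.
Any vertex reaches any opposite-side vertex in 1 step; same-side vertices reach in 2 steps via any opposite-side vertex.
Diameter = 2.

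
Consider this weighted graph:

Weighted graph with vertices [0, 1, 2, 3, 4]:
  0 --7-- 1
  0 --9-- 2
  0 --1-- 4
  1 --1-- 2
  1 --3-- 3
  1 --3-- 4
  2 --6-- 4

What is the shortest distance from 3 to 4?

Using Dijkstra's algorithm from vertex 3:
Shortest path: 3 -> 1 -> 4
Total weight: 3 + 3 = 6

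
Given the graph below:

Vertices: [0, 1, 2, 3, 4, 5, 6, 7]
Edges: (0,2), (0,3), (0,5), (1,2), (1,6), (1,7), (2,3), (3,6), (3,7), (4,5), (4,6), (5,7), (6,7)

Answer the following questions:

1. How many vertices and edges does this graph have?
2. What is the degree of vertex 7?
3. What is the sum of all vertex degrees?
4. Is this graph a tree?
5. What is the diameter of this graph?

Count: 8 vertices, 13 edges.
Vertex 7 has neighbors [1, 3, 5, 6], degree = 4.
Handshaking lemma: 2 * 13 = 26.
A tree on 8 vertices has 7 edges. This graph has 13 edges (6 extra). Not a tree.
Diameter (longest shortest path) = 3.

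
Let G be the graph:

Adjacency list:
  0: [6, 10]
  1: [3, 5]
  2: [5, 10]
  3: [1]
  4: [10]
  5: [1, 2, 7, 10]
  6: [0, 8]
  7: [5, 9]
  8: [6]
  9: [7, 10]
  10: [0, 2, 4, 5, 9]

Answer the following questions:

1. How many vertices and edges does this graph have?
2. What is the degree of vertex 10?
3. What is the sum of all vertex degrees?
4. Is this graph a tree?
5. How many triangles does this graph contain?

Count: 11 vertices, 12 edges.
Vertex 10 has neighbors [0, 2, 4, 5, 9], degree = 5.
Handshaking lemma: 2 * 12 = 24.
A tree on 11 vertices has 10 edges. This graph has 12 edges (2 extra). Not a tree.
Number of triangles = 1.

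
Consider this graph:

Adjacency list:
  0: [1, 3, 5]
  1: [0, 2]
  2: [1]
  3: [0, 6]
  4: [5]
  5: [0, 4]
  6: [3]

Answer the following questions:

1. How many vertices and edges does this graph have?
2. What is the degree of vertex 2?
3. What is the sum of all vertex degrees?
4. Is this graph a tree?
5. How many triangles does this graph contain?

Count: 7 vertices, 6 edges.
Vertex 2 has neighbors [1], degree = 1.
Handshaking lemma: 2 * 6 = 12.
A graph is a tree iff it is connected and has exactly n-1 edges. This graph is connected (all 7 vertices in one component) and has 7-1 = 6 edges. It is a tree.
Number of triangles = 0.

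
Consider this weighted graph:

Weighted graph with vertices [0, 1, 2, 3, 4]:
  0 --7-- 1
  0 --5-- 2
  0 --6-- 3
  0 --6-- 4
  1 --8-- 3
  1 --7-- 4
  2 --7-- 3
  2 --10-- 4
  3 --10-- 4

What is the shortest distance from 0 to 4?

Using Dijkstra's algorithm from vertex 0:
Shortest path: 0 -> 4
Total weight: 6 = 6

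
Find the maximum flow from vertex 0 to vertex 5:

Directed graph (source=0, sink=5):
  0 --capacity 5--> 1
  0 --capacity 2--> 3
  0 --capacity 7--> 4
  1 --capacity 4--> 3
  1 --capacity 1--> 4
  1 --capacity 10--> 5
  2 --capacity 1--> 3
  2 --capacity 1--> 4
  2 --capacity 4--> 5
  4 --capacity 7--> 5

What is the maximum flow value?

Computing max flow:
  Flow on (0->1): 5/5
  Flow on (0->4): 7/7
  Flow on (1->5): 5/10
  Flow on (4->5): 7/7
Maximum flow = 12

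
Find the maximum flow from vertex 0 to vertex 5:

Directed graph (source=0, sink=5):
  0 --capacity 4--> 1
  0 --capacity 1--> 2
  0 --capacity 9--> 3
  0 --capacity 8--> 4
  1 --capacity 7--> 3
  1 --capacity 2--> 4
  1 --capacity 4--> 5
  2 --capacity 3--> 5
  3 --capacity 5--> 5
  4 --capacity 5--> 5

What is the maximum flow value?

Computing max flow:
  Flow on (0->1): 4/4
  Flow on (0->2): 1/1
  Flow on (0->3): 5/9
  Flow on (0->4): 5/8
  Flow on (1->5): 4/4
  Flow on (2->5): 1/3
  Flow on (3->5): 5/5
  Flow on (4->5): 5/5
Maximum flow = 15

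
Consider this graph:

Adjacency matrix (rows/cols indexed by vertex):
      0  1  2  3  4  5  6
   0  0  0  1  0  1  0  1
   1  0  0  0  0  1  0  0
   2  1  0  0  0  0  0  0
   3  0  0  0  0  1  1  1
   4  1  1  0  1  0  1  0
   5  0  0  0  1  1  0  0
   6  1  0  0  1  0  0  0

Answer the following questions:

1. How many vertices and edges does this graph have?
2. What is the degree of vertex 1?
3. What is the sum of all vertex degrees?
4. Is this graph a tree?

Count: 7 vertices, 8 edges.
Vertex 1 has neighbors [4], degree = 1.
Handshaking lemma: 2 * 8 = 16.
A tree on 7 vertices has 6 edges. This graph has 8 edges (2 extra). Not a tree.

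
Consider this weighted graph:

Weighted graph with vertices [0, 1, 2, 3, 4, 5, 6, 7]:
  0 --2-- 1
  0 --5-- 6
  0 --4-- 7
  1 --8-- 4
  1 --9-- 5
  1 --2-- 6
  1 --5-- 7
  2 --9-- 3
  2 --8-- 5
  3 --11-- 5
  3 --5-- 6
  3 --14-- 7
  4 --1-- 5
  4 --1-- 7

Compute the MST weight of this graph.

Applying Kruskal's algorithm (sort edges by weight, add if no cycle):
  Add (4,5) w=1
  Add (4,7) w=1
  Add (0,1) w=2
  Add (1,6) w=2
  Add (0,7) w=4
  Skip (0,6) w=5 (creates cycle)
  Skip (1,7) w=5 (creates cycle)
  Add (3,6) w=5
  Skip (1,4) w=8 (creates cycle)
  Add (2,5) w=8
  Skip (1,5) w=9 (creates cycle)
  Skip (2,3) w=9 (creates cycle)
  Skip (3,5) w=11 (creates cycle)
  Skip (3,7) w=14 (creates cycle)
MST weight = 23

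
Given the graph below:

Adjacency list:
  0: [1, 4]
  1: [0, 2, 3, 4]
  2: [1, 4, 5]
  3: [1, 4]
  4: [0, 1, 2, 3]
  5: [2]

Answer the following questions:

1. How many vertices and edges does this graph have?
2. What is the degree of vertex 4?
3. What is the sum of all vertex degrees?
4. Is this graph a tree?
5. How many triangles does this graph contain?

Count: 6 vertices, 8 edges.
Vertex 4 has neighbors [0, 1, 2, 3], degree = 4.
Handshaking lemma: 2 * 8 = 16.
A tree on 6 vertices has 5 edges. This graph has 8 edges (3 extra). Not a tree.
Number of triangles = 3.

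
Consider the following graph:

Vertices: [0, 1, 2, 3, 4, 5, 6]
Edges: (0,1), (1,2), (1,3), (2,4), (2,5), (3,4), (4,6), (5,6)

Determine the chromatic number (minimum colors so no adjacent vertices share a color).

The graph has a maximum clique of size 2 (lower bound on chromatic number).
A valid 2-coloring: {0: 1, 1: 0, 2: 1, 3: 1, 4: 0, 5: 0, 6: 1}.
Chromatic number = 2.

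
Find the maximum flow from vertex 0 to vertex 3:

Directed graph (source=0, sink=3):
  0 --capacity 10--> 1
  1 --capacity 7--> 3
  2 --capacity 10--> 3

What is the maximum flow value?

Computing max flow:
  Flow on (0->1): 7/10
  Flow on (1->3): 7/7
Maximum flow = 7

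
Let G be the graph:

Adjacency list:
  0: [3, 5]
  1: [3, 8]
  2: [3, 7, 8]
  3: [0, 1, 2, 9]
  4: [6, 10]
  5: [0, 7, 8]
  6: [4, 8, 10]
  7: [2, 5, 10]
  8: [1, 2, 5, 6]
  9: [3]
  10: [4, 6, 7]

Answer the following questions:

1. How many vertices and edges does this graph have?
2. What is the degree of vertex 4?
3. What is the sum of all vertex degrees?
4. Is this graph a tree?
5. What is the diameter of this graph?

Count: 11 vertices, 15 edges.
Vertex 4 has neighbors [6, 10], degree = 2.
Handshaking lemma: 2 * 15 = 30.
A tree on 11 vertices has 10 edges. This graph has 15 edges (5 extra). Not a tree.
Diameter (longest shortest path) = 5.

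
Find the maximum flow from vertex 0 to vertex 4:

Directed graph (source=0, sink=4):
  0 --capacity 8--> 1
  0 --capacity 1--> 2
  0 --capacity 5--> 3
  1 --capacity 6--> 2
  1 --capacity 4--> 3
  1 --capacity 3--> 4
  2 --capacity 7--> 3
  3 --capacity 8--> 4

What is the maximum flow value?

Computing max flow:
  Flow on (0->1): 7/8
  Flow on (0->3): 4/5
  Flow on (1->3): 4/4
  Flow on (1->4): 3/3
  Flow on (3->4): 8/8
Maximum flow = 11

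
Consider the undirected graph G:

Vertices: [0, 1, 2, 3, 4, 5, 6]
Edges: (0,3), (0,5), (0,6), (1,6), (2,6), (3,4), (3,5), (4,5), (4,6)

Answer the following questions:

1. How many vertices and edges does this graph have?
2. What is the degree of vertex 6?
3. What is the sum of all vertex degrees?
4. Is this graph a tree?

Count: 7 vertices, 9 edges.
Vertex 6 has neighbors [0, 1, 2, 4], degree = 4.
Handshaking lemma: 2 * 9 = 18.
A tree on 7 vertices has 6 edges. This graph has 9 edges (3 extra). Not a tree.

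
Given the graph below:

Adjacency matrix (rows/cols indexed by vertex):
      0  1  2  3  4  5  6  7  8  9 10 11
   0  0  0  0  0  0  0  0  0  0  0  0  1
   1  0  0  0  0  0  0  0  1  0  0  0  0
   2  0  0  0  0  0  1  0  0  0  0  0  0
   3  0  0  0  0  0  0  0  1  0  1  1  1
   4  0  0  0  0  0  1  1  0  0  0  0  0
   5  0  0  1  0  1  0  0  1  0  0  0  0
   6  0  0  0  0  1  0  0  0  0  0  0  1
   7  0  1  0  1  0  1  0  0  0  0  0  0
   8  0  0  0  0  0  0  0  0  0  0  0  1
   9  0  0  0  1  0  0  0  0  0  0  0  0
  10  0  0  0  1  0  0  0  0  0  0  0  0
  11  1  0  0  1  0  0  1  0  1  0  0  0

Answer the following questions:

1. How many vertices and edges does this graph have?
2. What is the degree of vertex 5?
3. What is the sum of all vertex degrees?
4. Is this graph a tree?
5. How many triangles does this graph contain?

Count: 12 vertices, 12 edges.
Vertex 5 has neighbors [2, 4, 7], degree = 3.
Handshaking lemma: 2 * 12 = 24.
A tree on 12 vertices has 11 edges. This graph has 12 edges (1 extra). Not a tree.
Number of triangles = 0.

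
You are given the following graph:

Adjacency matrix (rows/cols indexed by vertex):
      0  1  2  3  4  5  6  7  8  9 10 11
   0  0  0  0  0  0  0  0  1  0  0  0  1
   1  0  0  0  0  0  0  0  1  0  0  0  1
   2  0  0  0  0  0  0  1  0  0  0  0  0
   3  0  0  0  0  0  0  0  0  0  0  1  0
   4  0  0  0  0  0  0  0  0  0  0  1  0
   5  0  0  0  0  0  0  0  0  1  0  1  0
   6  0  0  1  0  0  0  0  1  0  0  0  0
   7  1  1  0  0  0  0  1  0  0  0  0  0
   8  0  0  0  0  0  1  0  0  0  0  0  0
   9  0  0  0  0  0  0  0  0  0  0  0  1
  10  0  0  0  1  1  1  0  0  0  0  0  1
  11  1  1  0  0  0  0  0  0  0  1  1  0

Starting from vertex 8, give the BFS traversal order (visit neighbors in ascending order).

BFS from vertex 8 (neighbors processed in ascending order):
Visit order: 8, 5, 10, 3, 4, 11, 0, 1, 9, 7, 6, 2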